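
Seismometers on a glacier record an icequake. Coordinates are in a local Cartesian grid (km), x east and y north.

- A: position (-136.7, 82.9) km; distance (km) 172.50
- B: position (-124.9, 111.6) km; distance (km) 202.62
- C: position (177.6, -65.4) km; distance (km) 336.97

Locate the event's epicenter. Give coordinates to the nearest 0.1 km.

Circle about each station: (x + 136.7)² + (y − 82.9)² = 172.50²; (x + 124.9)² + (y − 111.6)² = 202.62²; (x − 177.6)² + (y + 65.4)² = 336.97².
Subtracting pairs of circle equations eliminates x²+y² and gives linear equations (the radical axes):
23.6 x + 57.4 y = -8803.34
628.6 x − 296.6 y = -73532.91
Solving the 2×2 system: x ≈ -158.6, y ≈ -88.2 km.

x ≈ -158.6 km, y ≈ -88.2 km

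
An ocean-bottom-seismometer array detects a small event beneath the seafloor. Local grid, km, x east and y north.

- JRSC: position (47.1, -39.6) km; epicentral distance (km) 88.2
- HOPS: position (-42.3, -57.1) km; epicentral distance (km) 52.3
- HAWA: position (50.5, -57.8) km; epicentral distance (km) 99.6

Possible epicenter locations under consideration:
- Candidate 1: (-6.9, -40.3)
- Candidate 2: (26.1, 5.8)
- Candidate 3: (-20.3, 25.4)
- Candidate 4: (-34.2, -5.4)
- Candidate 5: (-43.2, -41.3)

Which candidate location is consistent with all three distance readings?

Candidate 4

For each candidate, compare |candidate − station| to the reported distance:
Candidate 1: residuals JRSC 34.2, HOPS 13.1, HAWA 39.6 → max 39.6 km
Candidate 2: residuals JRSC 38.2, HOPS 40.6, HAWA 31.5 → max 40.6 km
Candidate 3: residuals JRSC 5.4, HOPS 33.1, HAWA 9.6 → max 33.1 km
Candidate 4: residuals JRSC 0.0, HOPS 0.0, HAWA 0.0 → max 0.0 km
Candidate 5: residuals JRSC 2.1, HOPS 36.5, HAWA 4.5 → max 36.5 km
Only Candidate 4 has all residuals ≈ 0.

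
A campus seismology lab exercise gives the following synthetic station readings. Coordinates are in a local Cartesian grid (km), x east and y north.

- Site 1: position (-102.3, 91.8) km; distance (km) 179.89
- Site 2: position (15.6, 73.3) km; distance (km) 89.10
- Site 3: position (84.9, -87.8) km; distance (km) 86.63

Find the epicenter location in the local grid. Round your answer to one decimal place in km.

x ≈ 45.6 km, y ≈ -10.6 km

Circle about each station: (x + 102.3)² + (y − 91.8)² = 179.89²; (x − 15.6)² + (y − 73.3)² = 89.10²; (x − 84.9)² + (y + 87.8)² = 86.63².
Subtracting the Site 1 equation from the Site 2 and Site 3 equations removes the quadratic terms:
235.8 x − 37.0 y = 11145.32
374.4 x − 359.2 y = 20879.98
Solving the 2×2 system: x ≈ 45.6, y ≈ -10.6 km.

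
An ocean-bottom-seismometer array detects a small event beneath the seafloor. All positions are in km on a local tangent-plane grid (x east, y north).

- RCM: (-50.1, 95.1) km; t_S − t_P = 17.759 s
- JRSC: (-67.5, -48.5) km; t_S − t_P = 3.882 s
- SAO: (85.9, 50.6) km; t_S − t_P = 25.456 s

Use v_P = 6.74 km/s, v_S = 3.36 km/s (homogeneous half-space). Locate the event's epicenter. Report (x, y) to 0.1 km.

-68.2 km east, -22.5 km north

Distance from S−P lag: d = Δt · v_P v_S / (v_P − v_S) = Δt · (6.74·3.36)/(6.74−3.36) ≈ 6.7001·Δt.
So d_RCM = 118.99, d_JRSC = 26.01, d_SAO = 170.56 km.
Circle about each station: (x + 50.1)² + (y − 95.1)² = 118.99²; (x + 67.5)² + (y + 48.5)² = 26.01²; (x − 85.9)² + (y − 50.6)² = 170.56².
Subtracting the RCM equation from the JRSC and SAO equations removes the quadratic terms:
-34.8 x − 287.2 y = 8836.58
272.0 x − 89.0 y = -16546.94
Solving the 2×2 system: x ≈ -68.2, y ≈ -22.5 km.
Check against RCM (with the unrounded x, y): √((x + 50.1)²+(y − 95.1)²) = 118.99 ≈ 118.99 km. ✓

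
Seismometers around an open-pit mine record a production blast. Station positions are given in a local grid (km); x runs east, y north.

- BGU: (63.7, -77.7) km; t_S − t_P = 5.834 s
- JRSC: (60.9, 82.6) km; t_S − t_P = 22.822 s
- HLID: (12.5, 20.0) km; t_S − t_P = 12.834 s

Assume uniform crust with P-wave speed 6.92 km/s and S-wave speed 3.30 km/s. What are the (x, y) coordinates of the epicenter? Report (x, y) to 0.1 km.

(32.3, -58.5)

Distance from S−P lag: d = Δt · v_P v_S / (v_P − v_S) = Δt · (6.92·3.30)/(6.92−3.30) ≈ 6.3083·Δt.
So d_BGU = 36.80, d_JRSC = 143.97, d_HLID = 80.96 km.
Circle about each station: (x − 63.7)² + (y + 77.7)² = 36.80²; (x − 60.9)² + (y − 82.6)² = 143.97²; (x − 12.5)² + (y − 20.0)² = 80.96².
Subtracting the BGU equation from the JRSC and HLID equations removes the quadratic terms:
-5.6 x + 320.6 y = -18936.53
-102.4 x + 195.4 y = -14739.01
Solving the 2×2 system: x ≈ 32.3, y ≈ -58.5 km.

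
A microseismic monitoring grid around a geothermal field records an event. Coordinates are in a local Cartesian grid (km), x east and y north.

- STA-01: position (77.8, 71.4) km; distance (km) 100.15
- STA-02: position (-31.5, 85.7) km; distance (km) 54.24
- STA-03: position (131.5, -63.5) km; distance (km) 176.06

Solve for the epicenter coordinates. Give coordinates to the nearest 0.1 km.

Circle about each station: (x − 77.8)² + (y − 71.4)² = 100.15²; (x + 31.5)² + (y − 85.7)² = 54.24²; (x − 131.5)² + (y + 63.5)² = 176.06².
Subtracting pairs of circle equations eliminates x²+y² and gives linear equations (the radical axes):
-218.6 x + 28.6 y = 4273.98
107.4 x − 269.8 y = -10793.40
Solving the 2×2 system: x ≈ -15.1, y ≈ 34.0 km.

x ≈ -15.1 km, y ≈ 34.0 km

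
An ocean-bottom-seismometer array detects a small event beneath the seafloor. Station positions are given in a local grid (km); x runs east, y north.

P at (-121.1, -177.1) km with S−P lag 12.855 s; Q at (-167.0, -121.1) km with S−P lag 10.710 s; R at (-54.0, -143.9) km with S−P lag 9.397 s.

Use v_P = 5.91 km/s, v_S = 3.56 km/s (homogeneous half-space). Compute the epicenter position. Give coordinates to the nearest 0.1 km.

x ≈ -87.9 km, y ≈ -66.9 km

Distance from S−P lag: d = Δt · v_P v_S / (v_P − v_S) = Δt · (5.91·3.56)/(5.91−3.56) ≈ 8.9530·Δt.
So d_P = 115.09, d_Q = 95.89, d_R = 84.13 km.
Circle about each station: (x + 121.1)² + (y + 177.1)² = 115.09²; (x + 167.0)² + (y + 121.1)² = 95.89²; (x + 54.0)² + (y + 143.9)² = 84.13².
Subtracting pairs of circle equations eliminates x²+y² and gives linear equations (the radical axes):
-91.8 x + 112.0 y = 575.41
134.2 x + 66.4 y = -16238.56
Solving the 2×2 system: x ≈ -87.9, y ≈ -66.9 km.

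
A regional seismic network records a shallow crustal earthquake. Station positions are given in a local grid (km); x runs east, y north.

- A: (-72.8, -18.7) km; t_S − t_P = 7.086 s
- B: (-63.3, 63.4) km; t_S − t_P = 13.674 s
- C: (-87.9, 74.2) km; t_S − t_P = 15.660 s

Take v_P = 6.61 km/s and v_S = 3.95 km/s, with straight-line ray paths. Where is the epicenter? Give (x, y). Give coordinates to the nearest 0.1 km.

(-19.6, -63.5)

Distance from S−P lag: d = Δt · v_P v_S / (v_P − v_S) = Δt · (6.61·3.95)/(6.61−3.95) ≈ 9.8156·Δt.
So d_A = 69.55, d_B = 134.22, d_C = 153.71 km.
Circle about each station: (x + 72.8)² + (y + 18.7)² = 69.55²; (x + 63.3)² + (y − 63.4)² = 134.22²; (x + 87.9)² + (y − 74.2)² = 153.71².
Subtracting pairs of circle equations eliminates x²+y² and gives linear equations (the radical axes):
19.0 x + 164.2 y = -10800.89
-30.2 x + 185.8 y = -11207.04
Solving the 2×2 system: x ≈ -19.6, y ≈ -63.5 km.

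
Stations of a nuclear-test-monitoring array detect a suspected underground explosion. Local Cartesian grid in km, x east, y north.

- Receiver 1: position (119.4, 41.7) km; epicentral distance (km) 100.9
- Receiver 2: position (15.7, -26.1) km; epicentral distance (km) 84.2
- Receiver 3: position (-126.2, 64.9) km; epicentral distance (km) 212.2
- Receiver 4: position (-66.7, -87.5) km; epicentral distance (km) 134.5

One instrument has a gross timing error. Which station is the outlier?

Solve using three stations at a time. Using Receiver 1, Receiver 3, Receiver 4 (subtract circle equations pairwise → linear system) gives (x, y) ≈ (58.8, -39.1).
Distances from that point to each station vs reported:
  Receiver 1: calculated 101.0 vs reported 100.9 → residual 0.1 km
  Receiver 2: calculated 45.0 vs reported 84.2 → residual 39.2 km
  Receiver 3: calculated 212.2 vs reported 212.2 → residual 0.0 km
  Receiver 4: calculated 134.5 vs reported 134.5 → residual 0.0 km
Receiver 1, Receiver 3, Receiver 4 are mutually consistent (residuals ≈ 0); Receiver 2 is off by 39.2 km.

Receiver 2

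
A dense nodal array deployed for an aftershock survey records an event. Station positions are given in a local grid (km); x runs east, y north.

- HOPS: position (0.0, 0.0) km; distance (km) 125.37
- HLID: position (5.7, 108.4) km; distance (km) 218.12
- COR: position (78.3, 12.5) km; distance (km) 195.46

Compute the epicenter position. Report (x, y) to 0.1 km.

Circle about each station: x² + y² = 125.37²; (x − 5.7)² + (y − 108.4)² = 218.12²; (x − 78.3)² + (y − 12.5)² = 195.46².
Subtracting the HOPS equation from the HLID and COR equations removes the quadratic terms:
11.4 x + 216.8 y = -20075.65
156.6 x + 25.0 y = -16199.83
Solving the 2×2 system: x ≈ -89.4, y ≈ -87.9 km.
Check against HOPS (with the unrounded x, y): √(x²+y²) = 125.38 ≈ 125.37 km. ✓

-89.4 km east, -87.9 km north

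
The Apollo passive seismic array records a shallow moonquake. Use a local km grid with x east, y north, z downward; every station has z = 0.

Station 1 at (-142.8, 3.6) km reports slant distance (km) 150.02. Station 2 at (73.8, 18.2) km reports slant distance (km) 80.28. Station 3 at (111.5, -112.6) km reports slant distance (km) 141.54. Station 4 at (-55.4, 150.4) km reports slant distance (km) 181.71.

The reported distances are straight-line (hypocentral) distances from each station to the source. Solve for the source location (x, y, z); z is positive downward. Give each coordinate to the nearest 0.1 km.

Each station gives a sphere (x−x_i)² + (y−y_i)² + z² = d_i² (stations at z=0).
Subtracting the Station 1 sphere from Station 2 and Station 3: z² cancels, leaving linear equations in x and y:
433.2 x + 29.2 y = 1434.00
508.6 x − 232.4 y = 7178.64
Solving: x ≈ 4.699, y ≈ -20.605 km (keep extra digits for the depth step; rounded: 4.7, -20.6).
Then from the Station 1 sphere: z² = 150.02² − (x + 142.8)² − (y − 3.6)² with x = 4.699, y = -20.605, so z ≈ 12.813 ≈ 12.8 km.

(4.7, -20.6, 12.8)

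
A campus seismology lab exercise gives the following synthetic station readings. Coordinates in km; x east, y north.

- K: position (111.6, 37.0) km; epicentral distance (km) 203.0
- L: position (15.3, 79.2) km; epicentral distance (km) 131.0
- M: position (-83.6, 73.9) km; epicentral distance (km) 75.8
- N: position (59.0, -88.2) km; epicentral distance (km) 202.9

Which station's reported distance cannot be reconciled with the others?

N

Solve using three stations at a time. Using K, L, M (subtract circle equations pairwise → linear system) gives (x, y) ≈ (-87.7, -1.8).
Distances from that point to each station vs reported:
  K: calculated 203.0 vs reported 203.0 → residual 0.0 km
  L: calculated 131.0 vs reported 131.0 → residual 0.0 km
  M: calculated 75.8 vs reported 75.8 → residual 0.0 km
  N: calculated 170.2 vs reported 202.9 → residual 32.7 km
K, L, M are mutually consistent (residuals ≈ 0); N is off by 32.7 km.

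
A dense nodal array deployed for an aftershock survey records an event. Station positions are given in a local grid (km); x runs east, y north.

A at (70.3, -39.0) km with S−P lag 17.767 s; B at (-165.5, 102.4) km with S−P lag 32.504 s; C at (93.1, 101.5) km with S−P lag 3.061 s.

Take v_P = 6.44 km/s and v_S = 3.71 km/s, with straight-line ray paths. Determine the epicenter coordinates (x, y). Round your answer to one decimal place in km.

Distance from S−P lag: d = Δt · v_P v_S / (v_P − v_S) = Δt · (6.44·3.71)/(6.44−3.71) ≈ 8.7518·Δt.
So d_A = 155.49, d_B = 284.47, d_C = 26.79 km.
Circle about each station: (x − 70.3)² + (y + 39.0)² = 155.49²; (x + 165.5)² + (y − 102.4)² = 284.47²; (x − 93.1)² + (y − 101.5)² = 26.79².
Subtracting the A equation from the B and C equations removes the quadratic terms:
-471.6 x + 282.8 y = -25333.12
45.6 x + 281.0 y = 35966.21
Solving the 2×2 system: x ≈ 118.9, y ≈ 108.7 km.

(118.9, 108.7)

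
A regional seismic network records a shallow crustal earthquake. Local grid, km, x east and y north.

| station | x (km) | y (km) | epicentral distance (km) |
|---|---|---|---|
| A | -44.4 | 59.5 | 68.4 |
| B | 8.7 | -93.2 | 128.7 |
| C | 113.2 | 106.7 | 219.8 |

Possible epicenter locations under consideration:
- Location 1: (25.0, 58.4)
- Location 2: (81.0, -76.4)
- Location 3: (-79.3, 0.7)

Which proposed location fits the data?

For each candidate, compare |candidate − station| to the reported distance:
Location 1: residuals A 1.0, B 23.8, C 119.2 → max 119.2 km
Location 2: residuals A 116.5, B 54.5, C 33.9 → max 116.5 km
Location 3: residuals A 0.0, B 0.0, C 0.0 → max 0.0 km
Only Location 3 has all residuals ≈ 0.

Location 3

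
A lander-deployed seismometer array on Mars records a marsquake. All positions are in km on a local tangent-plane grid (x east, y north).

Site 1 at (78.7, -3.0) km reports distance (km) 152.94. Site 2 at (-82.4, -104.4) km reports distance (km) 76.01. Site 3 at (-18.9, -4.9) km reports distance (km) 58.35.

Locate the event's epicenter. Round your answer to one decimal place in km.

Circle about each station: (x − 78.7)² + (y + 3.0)² = 152.94²; (x + 82.4)² + (y + 104.4)² = 76.01²; (x + 18.9)² + (y + 4.9)² = 58.35².
Subtracting pairs of circle equations eliminates x²+y² and gives linear equations (the radical axes):
-322.2 x − 202.8 y = 29099.55
-195.2 x − 3.8 y = 14164.45
Solving the 2×2 system: x ≈ -72.0, y ≈ -29.1 km.

x ≈ -72.0 km, y ≈ -29.1 km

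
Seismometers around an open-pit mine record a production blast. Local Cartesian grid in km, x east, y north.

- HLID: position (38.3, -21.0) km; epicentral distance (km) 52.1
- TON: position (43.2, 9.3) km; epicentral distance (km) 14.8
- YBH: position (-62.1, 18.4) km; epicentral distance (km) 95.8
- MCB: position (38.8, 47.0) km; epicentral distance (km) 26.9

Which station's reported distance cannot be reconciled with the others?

HLID

Solve using three stations at a time. Using TON, YBH, MCB (subtract circle equations pairwise → linear system) gives (x, y) ≈ (33.7, 20.6).
Distances from that point to each station vs reported:
  HLID: calculated 41.9 vs reported 52.1 → residual 10.2 km
  TON: calculated 14.8 vs reported 14.8 → residual 0.0 km
  YBH: calculated 95.8 vs reported 95.8 → residual 0.0 km
  MCB: calculated 26.9 vs reported 26.9 → residual 0.0 km
TON, YBH, MCB are mutually consistent (residuals ≈ 0); HLID is off by 10.2 km.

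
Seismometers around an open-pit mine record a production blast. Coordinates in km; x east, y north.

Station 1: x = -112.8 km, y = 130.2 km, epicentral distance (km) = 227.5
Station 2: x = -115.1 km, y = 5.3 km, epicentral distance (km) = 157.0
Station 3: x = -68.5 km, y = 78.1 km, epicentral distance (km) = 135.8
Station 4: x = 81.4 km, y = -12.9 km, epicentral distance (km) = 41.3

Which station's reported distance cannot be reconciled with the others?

Solve using three stations at a time. Using Station 2, Station 3, Station 4 (subtract circle equations pairwise → linear system) gives (x, y) ≈ (41.8, -1.2).
Distances from that point to each station vs reported:
  Station 1: calculated 202.9 vs reported 227.5 → residual 24.6 km
  Station 2: calculated 157.0 vs reported 157.0 → residual 0.0 km
  Station 3: calculated 135.8 vs reported 135.8 → residual 0.0 km
  Station 4: calculated 41.3 vs reported 41.3 → residual 0.0 km
Station 2, Station 3, Station 4 are mutually consistent (residuals ≈ 0); Station 1 is off by 24.6 km.

Station 1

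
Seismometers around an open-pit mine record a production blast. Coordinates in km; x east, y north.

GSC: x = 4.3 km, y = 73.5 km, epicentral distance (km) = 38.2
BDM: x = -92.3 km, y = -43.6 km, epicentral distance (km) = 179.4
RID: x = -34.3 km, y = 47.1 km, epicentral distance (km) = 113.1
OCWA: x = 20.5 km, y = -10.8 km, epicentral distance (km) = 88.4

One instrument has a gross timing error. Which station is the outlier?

Solve using three stations at a time. Using GSC, BDM, OCWA (subtract circle equations pairwise → linear system) gives (x, y) ≈ (42.5, 74.8).
Distances from that point to each station vs reported:
  GSC: calculated 38.2 vs reported 38.2 → residual 0.0 km
  BDM: calculated 179.4 vs reported 179.4 → residual 0.0 km
  RID: calculated 81.6 vs reported 113.1 → residual 31.5 km
  OCWA: calculated 88.4 vs reported 88.4 → residual 0.0 km
GSC, BDM, OCWA are mutually consistent (residuals ≈ 0); RID is off by 31.5 km.

RID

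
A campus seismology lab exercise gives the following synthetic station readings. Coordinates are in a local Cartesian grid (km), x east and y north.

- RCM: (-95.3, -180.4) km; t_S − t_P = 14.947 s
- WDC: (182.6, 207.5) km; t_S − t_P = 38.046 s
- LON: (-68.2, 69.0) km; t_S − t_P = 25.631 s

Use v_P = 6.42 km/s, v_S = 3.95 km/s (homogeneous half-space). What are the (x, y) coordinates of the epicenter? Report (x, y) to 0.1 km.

x ≈ 57.1 km, y ≈ -162.4 km

Distance from S−P lag: d = Δt · v_P v_S / (v_P − v_S) = Δt · (6.42·3.95)/(6.42−3.95) ≈ 10.2668·Δt.
So d_RCM = 153.46, d_WDC = 390.61, d_LON = 263.15 km.
Circle about each station: (x + 95.3)² + (y + 180.4)² = 153.46²; (x − 182.6)² + (y − 207.5)² = 390.61²; (x + 68.2)² + (y − 69.0)² = 263.15².
Subtracting pairs of circle equations eliminates x²+y² and gives linear equations (the radical axes):
555.8 x + 775.8 y = -94253.44
54.2 x + 498.8 y = -77911.96
Solving the 2×2 system: x ≈ 57.1, y ≈ -162.4 km.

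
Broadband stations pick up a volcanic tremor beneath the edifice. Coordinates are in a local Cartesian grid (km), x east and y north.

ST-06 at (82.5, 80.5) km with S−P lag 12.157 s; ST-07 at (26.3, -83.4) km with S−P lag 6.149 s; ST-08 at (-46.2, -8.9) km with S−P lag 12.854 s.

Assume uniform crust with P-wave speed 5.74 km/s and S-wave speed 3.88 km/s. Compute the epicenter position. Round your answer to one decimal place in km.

(97.4, -64.3)

Distance from S−P lag: d = Δt · v_P v_S / (v_P − v_S) = Δt · (5.74·3.88)/(5.74−3.88) ≈ 11.9738·Δt.
So d_ST-06 = 145.57, d_ST-07 = 73.63, d_ST-08 = 153.91 km.
Circle about each station: (x − 82.5)² + (y − 80.5)² = 145.57²; (x − 26.3)² + (y + 83.4)² = 73.63²; (x + 46.2)² + (y + 8.9)² = 153.91².
Subtracting the ST-06 equation from the ST-07 and ST-08 equations removes the quadratic terms:
-112.4 x − 327.8 y = 10130.00
-257.4 x − 178.8 y = -13570.51
Solving the 2×2 system: x ≈ 97.4, y ≈ -64.3 km.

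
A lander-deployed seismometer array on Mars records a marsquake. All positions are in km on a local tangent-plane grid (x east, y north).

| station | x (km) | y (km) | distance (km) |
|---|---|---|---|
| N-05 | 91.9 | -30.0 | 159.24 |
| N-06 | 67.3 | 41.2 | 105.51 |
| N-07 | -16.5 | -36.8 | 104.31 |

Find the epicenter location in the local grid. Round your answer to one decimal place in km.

Circle about each station: (x − 91.9)² + (y + 30.0)² = 159.24²; (x − 67.3)² + (y − 41.2)² = 105.51²; (x + 16.5)² + (y + 36.8)² = 104.31².
Subtracting pairs of circle equations eliminates x²+y² and gives linear equations (the radical axes):
-49.2 x + 142.4 y = 11106.14
-216.8 x − 13.6 y = 6757.68
Solving the 2×2 system: x ≈ -35.3, y ≈ 65.8 km.

(-35.3, 65.8)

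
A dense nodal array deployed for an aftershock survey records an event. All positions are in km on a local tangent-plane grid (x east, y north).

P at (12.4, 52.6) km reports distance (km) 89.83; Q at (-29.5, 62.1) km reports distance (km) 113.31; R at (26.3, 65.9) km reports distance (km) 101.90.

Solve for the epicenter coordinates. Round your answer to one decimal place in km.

x ≈ 27.2 km, y ≈ -36.0 km

Circle about each station: (x − 12.4)² + (y − 52.6)² = 89.83²; (x + 29.5)² + (y − 62.1)² = 113.31²; (x − 26.3)² + (y − 65.9)² = 101.90².
Subtracting the P equation from the Q and R equations removes the quadratic terms:
-83.8 x + 19.0 y = -2963.59
27.8 x + 26.6 y = -200.20
Solving the 2×2 system: x ≈ 27.2, y ≈ -36.0 km.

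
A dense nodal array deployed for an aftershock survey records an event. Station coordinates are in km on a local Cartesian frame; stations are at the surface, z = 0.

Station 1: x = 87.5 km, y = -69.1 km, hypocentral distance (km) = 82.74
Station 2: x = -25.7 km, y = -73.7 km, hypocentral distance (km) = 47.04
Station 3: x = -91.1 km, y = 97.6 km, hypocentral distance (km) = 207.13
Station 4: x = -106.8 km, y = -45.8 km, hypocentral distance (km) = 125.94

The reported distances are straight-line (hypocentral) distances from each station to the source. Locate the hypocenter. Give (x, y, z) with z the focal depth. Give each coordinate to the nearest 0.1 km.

(10.8, -80.4, 28.9)

Each station gives a sphere (x−x_i)² + (y−y_i)² + z² = d_i² (stations at z=0).
Subtracting the Station 1 sphere from Station 2 and Station 3: z² cancels, leaving linear equations in x and y:
-226.4 x − 9.2 y = -1705.73
-357.2 x + 333.4 y = -30663.02
Solving: x ≈ 10.801, y ≈ -80.398 km (keep extra digits for the depth step; rounded: 10.8, -80.4).
Then from the Station 1 sphere: z² = 82.74² − (x − 87.5)² − (y + 69.1)² with x = 10.801, y = -80.398, so z ≈ 28.905 ≈ 28.9 km.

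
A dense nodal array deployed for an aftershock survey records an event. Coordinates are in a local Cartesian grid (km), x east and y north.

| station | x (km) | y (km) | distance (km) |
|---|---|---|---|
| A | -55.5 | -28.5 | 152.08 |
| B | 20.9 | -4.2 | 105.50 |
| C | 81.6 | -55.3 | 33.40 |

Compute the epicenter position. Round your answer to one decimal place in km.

Circle about each station: (x + 55.5)² + (y + 28.5)² = 152.08²; (x − 20.9)² + (y + 4.2)² = 105.50²; (x − 81.6)² + (y + 55.3)² = 33.40².
Subtracting the A equation from the B and C equations removes the quadratic terms:
152.8 x + 48.6 y = 8560.03
274.2 x − 53.6 y = 27836.92
Solving the 2×2 system: x ≈ 84.2, y ≈ -88.6 km.

84.2 km east, -88.6 km north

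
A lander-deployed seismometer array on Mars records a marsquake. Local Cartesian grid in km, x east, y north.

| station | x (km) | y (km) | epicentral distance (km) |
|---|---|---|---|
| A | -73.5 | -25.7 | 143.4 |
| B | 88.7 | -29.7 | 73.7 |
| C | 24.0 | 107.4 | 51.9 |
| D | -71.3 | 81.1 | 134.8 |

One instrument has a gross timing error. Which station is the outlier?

Solve using three stations at a time. Using A, B, D (subtract circle equations pairwise → linear system) gives (x, y) ≈ (55.8, 36.3).
Distances from that point to each station vs reported:
  A: calculated 143.4 vs reported 143.4 → residual 0.0 km
  B: calculated 73.7 vs reported 73.7 → residual 0.0 km
  C: calculated 77.9 vs reported 51.9 → residual 26.0 km
  D: calculated 134.8 vs reported 134.8 → residual 0.0 km
A, B, D are mutually consistent (residuals ≈ 0); C is off by 26.0 km.

C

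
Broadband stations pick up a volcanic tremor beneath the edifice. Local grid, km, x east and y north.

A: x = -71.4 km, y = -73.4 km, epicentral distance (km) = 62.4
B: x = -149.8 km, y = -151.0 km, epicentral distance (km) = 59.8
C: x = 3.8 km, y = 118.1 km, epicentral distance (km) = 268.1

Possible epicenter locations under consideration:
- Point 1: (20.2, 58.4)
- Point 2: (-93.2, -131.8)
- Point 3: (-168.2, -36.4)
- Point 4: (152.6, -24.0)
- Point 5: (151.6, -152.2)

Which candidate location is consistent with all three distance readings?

For each candidate, compare |candidate − station| to the reported distance:
Point 1: residuals A 98.1, B 209.9, C 206.2 → max 209.9 km
Point 2: residuals A 0.1, B 0.0, C 0.0 → max 0.1 km
Point 3: residuals A 41.2, B 56.3, C 36.9 → max 56.3 km
Point 4: residuals A 167.0, B 268.2, C 62.3 → max 268.2 km
Point 5: residuals A 174.1, B 241.6, C 40.0 → max 241.6 km
Only Point 2 has all residuals ≈ 0.

Point 2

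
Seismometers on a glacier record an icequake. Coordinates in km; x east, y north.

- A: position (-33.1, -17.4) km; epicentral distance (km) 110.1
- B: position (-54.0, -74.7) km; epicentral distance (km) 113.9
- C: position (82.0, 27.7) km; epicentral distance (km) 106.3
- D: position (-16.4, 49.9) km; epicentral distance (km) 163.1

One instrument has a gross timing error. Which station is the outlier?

D

Solve using three stations at a time. Using A, B, C (subtract circle equations pairwise → linear system) gives (x, y) ≈ (60.0, -76.4).
Distances from that point to each station vs reported:
  A: calculated 110.2 vs reported 110.1 → residual 0.1 km
  B: calculated 114.0 vs reported 113.9 → residual 0.1 km
  C: calculated 106.4 vs reported 106.3 → residual 0.1 km
  D: calculated 147.6 vs reported 163.1 → residual 15.5 km
A, B, C are mutually consistent (residuals ≈ 0); D is off by 15.5 km.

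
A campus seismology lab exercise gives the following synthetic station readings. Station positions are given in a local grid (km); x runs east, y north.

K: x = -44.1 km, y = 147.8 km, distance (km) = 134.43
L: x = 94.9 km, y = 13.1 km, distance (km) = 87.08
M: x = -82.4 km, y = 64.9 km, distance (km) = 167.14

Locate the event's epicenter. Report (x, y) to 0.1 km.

Circle about each station: (x + 44.1)² + (y − 147.8)² = 134.43²; (x − 94.9)² + (y − 13.1)² = 87.08²; (x + 82.4)² + (y − 64.9)² = 167.14².
Subtracting the K equation from the L and M equations removes the quadratic terms:
278.0 x − 269.4 y = -4123.53
-76.6 x − 165.8 y = -22652.23
Solving the 2×2 system: x ≈ 81.2, y ≈ 99.1 km.

(81.2, 99.1)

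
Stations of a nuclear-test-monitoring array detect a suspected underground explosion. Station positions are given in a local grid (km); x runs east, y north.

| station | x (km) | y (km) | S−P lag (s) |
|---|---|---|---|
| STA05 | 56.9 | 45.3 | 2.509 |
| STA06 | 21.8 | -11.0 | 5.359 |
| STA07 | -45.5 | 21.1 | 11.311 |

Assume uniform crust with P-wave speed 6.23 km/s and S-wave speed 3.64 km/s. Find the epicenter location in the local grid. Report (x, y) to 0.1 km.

Distance from S−P lag: d = Δt · v_P v_S / (v_P − v_S) = Δt · (6.23·3.64)/(6.23−3.64) ≈ 8.7557·Δt.
So d_STA05 = 21.97, d_STA06 = 46.92, d_STA07 = 99.04 km.
Circle about each station: (x − 56.9)² + (y − 45.3)² = 21.97²; (x − 21.8)² + (y + 11.0)² = 46.92²; (x + 45.5)² + (y − 21.1)² = 99.04².
Subtracting the STA05 equation from the STA06 and STA07 equations removes the quadratic terms:
-70.2 x − 112.6 y = -6412.27
-204.8 x − 48.4 y = -12100.48
Solving the 2×2 system: x ≈ 53.5, y ≈ 23.6 km.

53.5 km east, 23.6 km north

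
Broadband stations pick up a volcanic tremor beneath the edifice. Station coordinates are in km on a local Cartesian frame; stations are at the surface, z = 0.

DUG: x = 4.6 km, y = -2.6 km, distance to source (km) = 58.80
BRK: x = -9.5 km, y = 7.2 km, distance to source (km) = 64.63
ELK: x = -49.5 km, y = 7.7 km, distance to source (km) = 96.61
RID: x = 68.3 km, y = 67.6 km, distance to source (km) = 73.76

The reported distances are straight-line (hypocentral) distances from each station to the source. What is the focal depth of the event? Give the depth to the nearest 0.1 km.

45.1 km

Each station gives a sphere (x−x_i)² + (y−y_i)² + z² = d_i² (stations at z=0).
Subtracting the DUG sphere from BRK and ELK: z² cancels, leaving linear equations in x and y:
-28.2 x + 19.6 y = -605.43
-108.2 x + 20.6 y = -3394.43
Solving: x ≈ 35.108, y ≈ 19.623 km (keep extra digits for the depth step; rounded: 35.1, 19.6).
Then from the DUG sphere: z² = 58.80² − (x − 4.6)² − (y + 2.6)² with x = 35.108, y = 19.623, so z ≈ 45.087 ≈ 45.1 km.
Check against RID (with the unrounded solution): distance 73.73 ≈ 73.76 km. ✓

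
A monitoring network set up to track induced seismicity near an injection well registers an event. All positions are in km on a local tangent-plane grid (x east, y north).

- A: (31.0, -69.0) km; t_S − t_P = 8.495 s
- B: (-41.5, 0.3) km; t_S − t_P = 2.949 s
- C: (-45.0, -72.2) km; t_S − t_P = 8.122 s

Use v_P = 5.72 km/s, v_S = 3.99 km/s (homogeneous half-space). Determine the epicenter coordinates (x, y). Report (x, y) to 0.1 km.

Distance from S−P lag: d = Δt · v_P v_S / (v_P − v_S) = Δt · (5.72·3.99)/(5.72−3.99) ≈ 13.1924·Δt.
So d_A = 112.07, d_B = 38.90, d_C = 107.15 km.
Circle about each station: (x − 31.0)² + (y + 69.0)² = 112.07²; (x + 41.5)² + (y − 0.3)² = 38.90²; (x + 45.0)² + (y + 72.2)² = 107.15².
Subtracting the A equation from the B and C equations removes the quadratic terms:
-145.0 x + 138.6 y = 7046.81
-152.0 x − 6.4 y = 2594.40
Solving the 2×2 system: x ≈ -18.4, y ≈ 31.6 km.

x ≈ -18.4 km, y ≈ 31.6 km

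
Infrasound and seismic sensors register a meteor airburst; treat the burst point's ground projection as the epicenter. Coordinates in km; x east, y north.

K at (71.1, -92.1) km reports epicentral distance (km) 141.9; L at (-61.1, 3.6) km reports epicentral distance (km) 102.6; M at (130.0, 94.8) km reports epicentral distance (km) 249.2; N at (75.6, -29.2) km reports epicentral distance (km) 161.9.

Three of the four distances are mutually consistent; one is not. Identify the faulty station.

M

Solve using three stations at a time. Using K, L, N (subtract circle equations pairwise → linear system) gives (x, y) ≈ (-70.7, -98.6).
Distances from that point to each station vs reported:
  K: calculated 142.0 vs reported 141.9 → residual 0.1 km
  L: calculated 102.7 vs reported 102.6 → residual 0.1 km
  M: calculated 278.8 vs reported 249.2 → residual 29.6 km
  N: calculated 162.0 vs reported 161.9 → residual 0.1 km
K, L, N are mutually consistent (residuals ≈ 0); M is off by 29.6 km.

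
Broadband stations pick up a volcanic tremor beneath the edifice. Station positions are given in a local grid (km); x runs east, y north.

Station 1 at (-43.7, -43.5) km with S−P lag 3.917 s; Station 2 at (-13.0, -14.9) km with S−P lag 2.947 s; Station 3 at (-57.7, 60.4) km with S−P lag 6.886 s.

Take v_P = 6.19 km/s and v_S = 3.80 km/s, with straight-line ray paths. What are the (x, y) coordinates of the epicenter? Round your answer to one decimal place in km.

Distance from S−P lag: d = Δt · v_P v_S / (v_P − v_S) = Δt · (6.19·3.80)/(6.19−3.80) ≈ 9.8418·Δt.
So d_Station 1 = 38.55, d_Station 2 = 29.00, d_Station 3 = 67.77 km.
Circle about each station: (x + 43.7)² + (y + 43.5)² = 38.55²; (x + 13.0)² + (y + 14.9)² = 29.00²; (x + 57.7)² + (y − 60.4)² = 67.77².
Subtracting the Station 1 equation from the Station 2 and Station 3 equations removes the quadratic terms:
61.4 x + 57.2 y = -2765.83
-28.0 x + 207.8 y = 68.84
Solving the 2×2 system: x ≈ -40.3, y ≈ -5.1 km.
Check against Station 1 (with the unrounded x, y): √((x + 43.7)²+(y + 43.5)²) = 38.55 ≈ 38.55 km. ✓

x ≈ -40.3 km, y ≈ -5.1 km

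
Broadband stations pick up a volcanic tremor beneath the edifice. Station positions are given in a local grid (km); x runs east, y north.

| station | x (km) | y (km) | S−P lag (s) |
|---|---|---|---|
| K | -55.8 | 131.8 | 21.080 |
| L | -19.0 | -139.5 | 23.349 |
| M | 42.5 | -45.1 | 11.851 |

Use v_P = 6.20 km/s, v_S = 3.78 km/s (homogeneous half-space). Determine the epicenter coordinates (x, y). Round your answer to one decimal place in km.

Distance from S−P lag: d = Δt · v_P v_S / (v_P − v_S) = Δt · (6.20·3.78)/(6.20−3.78) ≈ 9.6843·Δt.
So d_K = 204.14, d_L = 226.12, d_M = 114.77 km.
Circle about each station: (x + 55.8)² + (y − 131.8)² = 204.14²; (x + 19.0)² + (y + 139.5)² = 226.12²; (x − 42.5)² + (y + 45.1)² = 114.77².
Subtracting pairs of circle equations eliminates x²+y² and gives linear equations (the radical axes):
73.6 x − 542.6 y = -10120.74
196.6 x − 353.8 y = 11856.37
Solving the 2×2 system: x ≈ 124.2, y ≈ 35.5 km.

(124.2, 35.5)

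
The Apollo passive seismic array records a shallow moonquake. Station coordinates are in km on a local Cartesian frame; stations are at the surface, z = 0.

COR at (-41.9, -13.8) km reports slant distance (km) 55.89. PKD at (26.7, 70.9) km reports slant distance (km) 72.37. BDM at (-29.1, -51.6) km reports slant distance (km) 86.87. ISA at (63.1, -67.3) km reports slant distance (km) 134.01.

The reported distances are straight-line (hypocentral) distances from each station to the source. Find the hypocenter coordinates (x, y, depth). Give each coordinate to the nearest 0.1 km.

x ≈ -24.3 km, y ≈ 29.6 km, depth ≈ 30.5 km

Each station gives a sphere (x−x_i)² + (y−y_i)² + z² = d_i² (stations at z=0).
Subtracting the COR sphere from PKD and BDM: z² cancels, leaving linear equations in x and y:
137.2 x + 169.4 y = 1679.93
25.6 x − 75.6 y = -2859.38
Solving: x ≈ -24.297, y ≈ 29.595 km (keep extra digits for the depth step; rounded: -24.3, 29.6).
Then from the COR sphere: z² = 55.89² − (x + 41.9)² − (y + 13.8)² with x = -24.297, y = 29.595, so z ≈ 30.507 ≈ 30.5 km.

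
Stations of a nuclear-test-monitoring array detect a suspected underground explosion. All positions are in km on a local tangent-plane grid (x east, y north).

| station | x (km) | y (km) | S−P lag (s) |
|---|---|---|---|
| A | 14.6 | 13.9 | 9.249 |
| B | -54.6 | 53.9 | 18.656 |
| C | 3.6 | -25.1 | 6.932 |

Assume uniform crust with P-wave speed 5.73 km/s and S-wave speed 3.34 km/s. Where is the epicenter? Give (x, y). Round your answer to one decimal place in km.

x ≈ 53.7 km, y ≈ -49.0 km

Distance from S−P lag: d = Δt · v_P v_S / (v_P − v_S) = Δt · (5.73·3.34)/(5.73−3.34) ≈ 8.0076·Δt.
So d_A = 74.06, d_B = 149.39, d_C = 55.51 km.
Circle about each station: (x − 14.6)² + (y − 13.9)² = 74.06²; (x + 54.6)² + (y − 53.9)² = 149.39²; (x − 3.6)² + (y + 25.1)² = 55.51².
Subtracting the A equation from the B and C equations removes the quadratic terms:
-138.4 x + 80.0 y = -11352.49
-22.0 x − 78.0 y = 2640.12
Solving the 2×2 system: x ≈ 53.7, y ≈ -49.0 km.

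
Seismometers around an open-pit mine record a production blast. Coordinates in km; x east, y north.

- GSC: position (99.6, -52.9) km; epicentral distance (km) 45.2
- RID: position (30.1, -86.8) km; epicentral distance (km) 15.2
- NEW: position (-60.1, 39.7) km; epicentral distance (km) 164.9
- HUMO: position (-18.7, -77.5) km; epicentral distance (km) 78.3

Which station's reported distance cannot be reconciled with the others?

RID

Solve using three stations at a time. Using GSC, NEW, HUMO (subtract circle equations pairwise → linear system) gives (x, y) ≈ (59.5, -73.8).
Distances from that point to each station vs reported:
  GSC: calculated 45.2 vs reported 45.2 → residual 0.0 km
  RID: calculated 32.2 vs reported 15.2 → residual 17.0 km
  NEW: calculated 164.9 vs reported 164.9 → residual 0.0 km
  HUMO: calculated 78.3 vs reported 78.3 → residual 0.0 km
GSC, NEW, HUMO are mutually consistent (residuals ≈ 0); RID is off by 17.0 km.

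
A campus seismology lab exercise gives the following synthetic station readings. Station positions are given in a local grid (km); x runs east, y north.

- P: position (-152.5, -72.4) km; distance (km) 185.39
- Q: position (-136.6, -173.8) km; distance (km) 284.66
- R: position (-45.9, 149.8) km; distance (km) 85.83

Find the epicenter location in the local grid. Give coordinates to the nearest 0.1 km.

(-122.2, 110.5)

Circle about each station: (x + 152.5)² + (y + 72.4)² = 185.39²; (x + 136.6)² + (y + 173.8)² = 284.66²; (x + 45.9)² + (y − 149.8)² = 85.83².
Subtracting the P equation from the Q and R equations removes the quadratic terms:
31.8 x − 202.8 y = -26293.87
213.2 x + 444.4 y = 23051.50
Solving the 2×2 system: x ≈ -122.2, y ≈ 110.5 km.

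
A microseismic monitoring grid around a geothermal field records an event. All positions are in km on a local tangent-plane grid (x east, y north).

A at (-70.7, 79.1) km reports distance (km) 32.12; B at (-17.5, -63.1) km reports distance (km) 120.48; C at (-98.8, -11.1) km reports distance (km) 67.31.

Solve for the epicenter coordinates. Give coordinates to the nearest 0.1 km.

-65.5 km east, 47.4 km north

Circle about each station: (x + 70.7)² + (y − 79.1)² = 32.12²; (x + 17.5)² + (y + 63.1)² = 120.48²; (x + 98.8)² + (y + 11.1)² = 67.31².
Subtracting pairs of circle equations eliminates x²+y² and gives linear equations (the radical axes):
106.4 x − 284.4 y = -20451.18
-56.2 x − 180.4 y = -4869.59
Solving the 2×2 system: x ≈ -65.5, y ≈ 47.4 km.
Check against A (with the unrounded x, y): √((x + 70.7)²+(y − 79.1)²) = 32.12 ≈ 32.12 km. ✓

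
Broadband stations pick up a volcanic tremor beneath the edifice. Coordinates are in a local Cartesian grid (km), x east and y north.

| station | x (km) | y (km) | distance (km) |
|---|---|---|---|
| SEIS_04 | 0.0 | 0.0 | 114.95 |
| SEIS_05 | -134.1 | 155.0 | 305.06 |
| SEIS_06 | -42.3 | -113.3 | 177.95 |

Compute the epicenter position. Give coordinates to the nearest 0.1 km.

112.2 km east, -25.0 km north

Circle about each station: x² + y² = 114.95²; (x + 134.1)² + (y − 155.0)² = 305.06²; (x + 42.3)² + (y + 113.3)² = 177.95².
Subtracting the SEIS_04 equation from the SEIS_05 and SEIS_06 equations removes the quadratic terms:
-268.2 x + 310.0 y = -37840.29
-84.6 x − 226.6 y = -3826.52
Solving the 2×2 system: x ≈ 112.2, y ≈ -25.0 km.
Check against SEIS_04 (with the unrounded x, y): √(x²+y²) = 114.94 ≈ 114.95 km. ✓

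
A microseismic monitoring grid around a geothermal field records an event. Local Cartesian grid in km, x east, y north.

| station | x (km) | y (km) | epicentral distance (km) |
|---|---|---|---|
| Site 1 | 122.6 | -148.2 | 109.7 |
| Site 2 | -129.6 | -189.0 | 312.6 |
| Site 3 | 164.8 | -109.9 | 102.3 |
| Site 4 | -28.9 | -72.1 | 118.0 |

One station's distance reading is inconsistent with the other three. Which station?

Solve using three stations at a time. Using Site 1, Site 3, Site 4 (subtract circle equations pairwise → linear system) gives (x, y) ≈ (85.9, -44.9).
Distances from that point to each station vs reported:
  Site 1: calculated 109.7 vs reported 109.7 → residual 0.0 km
  Site 2: calculated 259.2 vs reported 312.6 → residual 53.4 km
  Site 3: calculated 102.3 vs reported 102.3 → residual 0.0 km
  Site 4: calculated 118.0 vs reported 118.0 → residual 0.0 km
Site 1, Site 3, Site 4 are mutually consistent (residuals ≈ 0); Site 2 is off by 53.4 km.

Site 2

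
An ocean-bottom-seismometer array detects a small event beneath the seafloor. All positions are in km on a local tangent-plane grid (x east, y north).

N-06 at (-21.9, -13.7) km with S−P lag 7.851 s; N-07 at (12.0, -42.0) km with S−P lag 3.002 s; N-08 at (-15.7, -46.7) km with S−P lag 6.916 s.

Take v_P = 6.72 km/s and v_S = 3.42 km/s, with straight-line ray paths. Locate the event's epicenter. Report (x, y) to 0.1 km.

29.9 km east, -31.2 km north

Distance from S−P lag: d = Δt · v_P v_S / (v_P − v_S) = Δt · (6.72·3.42)/(6.72−3.42) ≈ 6.9644·Δt.
So d_N-06 = 54.68, d_N-07 = 20.91, d_N-08 = 48.17 km.
Circle about each station: (x + 21.9)² + (y + 13.7)² = 54.68²; (x − 12.0)² + (y + 42.0)² = 20.91²; (x + 15.7)² + (y + 46.7)² = 48.17².
Subtracting the N-06 equation from the N-07 and N-08 equations removes the quadratic terms:
67.8 x − 56.6 y = 3793.37
12.4 x − 66.0 y = 2429.63
Solving the 2×2 system: x ≈ 29.9, y ≈ -31.2 km.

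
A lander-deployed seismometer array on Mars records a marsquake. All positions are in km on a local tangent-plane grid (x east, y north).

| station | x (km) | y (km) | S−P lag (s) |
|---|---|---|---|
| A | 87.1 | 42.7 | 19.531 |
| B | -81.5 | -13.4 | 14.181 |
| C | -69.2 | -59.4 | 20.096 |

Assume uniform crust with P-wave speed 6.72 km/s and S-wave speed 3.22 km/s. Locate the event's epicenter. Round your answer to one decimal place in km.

(-32.5, 59.3)

Distance from S−P lag: d = Δt · v_P v_S / (v_P − v_S) = Δt · (6.72·3.22)/(6.72−3.22) ≈ 6.1824·Δt.
So d_A = 120.75, d_B = 87.67, d_C = 124.24 km.
Circle about each station: (x − 87.1)² + (y − 42.7)² = 120.75²; (x + 81.5)² + (y + 13.4)² = 87.67²; (x + 69.2)² + (y + 59.4)² = 124.24².
Subtracting pairs of circle equations eliminates x²+y² and gives linear equations (the radical axes):
-337.2 x − 112.2 y = 4306.64
-312.6 x − 204.2 y = -1947.72
Solving the 2×2 system: x ≈ -32.5, y ≈ 59.3 km.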